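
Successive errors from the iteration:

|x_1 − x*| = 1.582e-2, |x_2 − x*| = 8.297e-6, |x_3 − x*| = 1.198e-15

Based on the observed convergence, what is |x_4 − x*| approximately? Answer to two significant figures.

First estimate the order: p ≈ ln(|x_3 − x*|/|x_2 − x*|) / ln(|x_2 − x*|/|x_1 − x*|) = ln(1.198e-15/8.297e-6)/ln(8.297e-6/1.582e-2) = ln(1.4439e-10)/ln(0.000524463) ≈ 2.9999.
Then |x_4 − x*| ≈ |x_3 − x*|·(|x_3 − x*|/|x_2 − x*|)^p = 1.198e-15·(1.4439e-10)^2.9999 = 1.198e-15·3.01714e-30 ≈ 3.615e-45.

3.6e-45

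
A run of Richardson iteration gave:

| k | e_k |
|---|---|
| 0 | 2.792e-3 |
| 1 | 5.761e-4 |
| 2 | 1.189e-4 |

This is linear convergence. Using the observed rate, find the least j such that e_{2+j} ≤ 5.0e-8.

Rate ρ ≈ e_2/e_1 = 1.189e-4/5.761e-4 = 0.2064.
After j more steps, e_{2+j} ≈ 1.189e-4·ρ^j; need ρ^j ≤ 5.0e-8/1.189e-4 = 0.000420521.
j ≥ ln(0.000420521)/ln(0.2064) = -7.7740/-1.57794 = 4.927.
So 5 more iterations are needed.

5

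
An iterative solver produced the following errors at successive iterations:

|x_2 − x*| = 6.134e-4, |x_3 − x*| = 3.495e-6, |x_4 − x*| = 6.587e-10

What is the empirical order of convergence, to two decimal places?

1.66

p ≈ ln(|x_4 − x*|/|x_3 − x*|) / ln(|x_3 − x*|/|x_2 − x*|)
  = ln(6.587e-10/3.495e-6) / ln(3.495e-6/6.134e-4)
  = ln(0.000188469) / ln(0.00569775)
  = -8.57658 / -5.16768 ≈ 1.65966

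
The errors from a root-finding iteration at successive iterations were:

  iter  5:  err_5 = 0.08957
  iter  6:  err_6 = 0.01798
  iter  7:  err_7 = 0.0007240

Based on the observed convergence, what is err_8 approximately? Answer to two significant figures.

1.2e-6

First estimate the order: p ≈ ln(err_7/err_6) / ln(err_6/err_5) = ln(0.0007240/0.01798)/ln(0.01798/0.08957) = ln(0.040267)/ln(0.200737) ≈ 2.0004.
Then err_8 ≈ err_7·(err_7/err_6)^p = 0.0007240·(0.040267)^2.0004 = 0.0007240·0.00161935 ≈ 1.172e-06.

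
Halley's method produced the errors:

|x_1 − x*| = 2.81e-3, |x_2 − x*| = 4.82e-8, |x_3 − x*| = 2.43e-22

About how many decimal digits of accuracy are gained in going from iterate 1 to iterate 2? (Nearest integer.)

5

Digits gained ≈ log₁₀(|x_1 − x*|/|x_2 − x*|) = log₁₀(2.81e-3/4.82e-8) = log₁₀(58298.8) ≈ 4.766.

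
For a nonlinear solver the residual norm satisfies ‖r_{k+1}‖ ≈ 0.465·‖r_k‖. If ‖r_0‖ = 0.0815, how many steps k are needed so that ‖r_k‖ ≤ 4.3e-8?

19

After k steps, ‖r_k‖ ≈ 0.0815·0.465^k.
Need 0.465^k ≤ 4.3e-8/0.0815 = 5.27607e-07.
k ≥ ln(5.27607e-07)/ln(0.465) = -14.4549/-0.76572 = 18.878.
Smallest integer k = 19.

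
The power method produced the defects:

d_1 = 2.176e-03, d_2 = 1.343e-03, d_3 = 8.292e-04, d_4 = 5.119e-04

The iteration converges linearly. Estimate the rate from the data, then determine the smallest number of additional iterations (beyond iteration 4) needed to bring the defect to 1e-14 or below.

Rate ρ ≈ d_4/d_3 = 5.119e-04/8.292e-04 = 0.6173.
After j more steps, d_{4+j} ≈ 5.119e-04·ρ^j; need ρ^j ≤ 1e-14/5.119e-04 = 1.95351e-11.
j ≥ ln(1.95351e-11)/ln(0.6173) = -24.6588/-0.48240 = 51.117.
So 52 more iterations are needed.

52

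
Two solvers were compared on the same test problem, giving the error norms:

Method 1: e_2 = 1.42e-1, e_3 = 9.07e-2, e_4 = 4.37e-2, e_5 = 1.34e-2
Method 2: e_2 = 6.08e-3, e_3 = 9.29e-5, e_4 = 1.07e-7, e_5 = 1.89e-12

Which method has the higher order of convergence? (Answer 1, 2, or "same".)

same

Method 1: p ≈ ln(1.34e-2/4.37e-2)/ln(4.37e-2/9.07e-2) ≈ 1.62.
Method 2: p ≈ ln(1.89e-12/1.07e-7)/ln(1.07e-7/9.29e-5) ≈ 1.62.
Both orders ≈ 1.6 — effectively the same.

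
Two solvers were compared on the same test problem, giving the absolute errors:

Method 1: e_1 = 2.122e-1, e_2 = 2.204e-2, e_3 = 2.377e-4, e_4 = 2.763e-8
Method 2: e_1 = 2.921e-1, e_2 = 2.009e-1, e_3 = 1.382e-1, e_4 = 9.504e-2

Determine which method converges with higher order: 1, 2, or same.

1

Method 1: p ≈ ln(2.763e-8/2.377e-4)/ln(2.377e-4/2.204e-2) ≈ 2.00.
Method 2: p ≈ ln(9.504e-2/1.382e-1)/ln(1.382e-1/2.009e-1) ≈ 1.00.
Method 1 has the higher order (≈2.0 vs ≈1.0).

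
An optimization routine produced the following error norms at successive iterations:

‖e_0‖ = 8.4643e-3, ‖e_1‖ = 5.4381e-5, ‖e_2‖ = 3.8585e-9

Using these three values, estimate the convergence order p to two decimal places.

p ≈ ln(‖e_2‖/‖e_1‖) / ln(‖e_1‖/‖e_0‖)
  = ln(3.8585e-9/5.4381e-5) / ln(5.4381e-5/8.4643e-3)
  = ln(7.09531e-05) / ln(0.00642475)
  = -9.55349 / -5.04760 ≈ 1.89268

1.89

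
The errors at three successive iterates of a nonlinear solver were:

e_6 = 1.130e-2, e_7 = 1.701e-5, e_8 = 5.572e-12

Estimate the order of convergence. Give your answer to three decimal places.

p ≈ ln(e_8/e_7) / ln(e_7/e_6)
  = ln(5.572e-12/1.701e-5) / ln(1.701e-5/1.130e-2)
  = ln(3.27572e-07) / ln(0.00150531)
  = -14.931558 / -6.498756 ≈ 2.297602

2.298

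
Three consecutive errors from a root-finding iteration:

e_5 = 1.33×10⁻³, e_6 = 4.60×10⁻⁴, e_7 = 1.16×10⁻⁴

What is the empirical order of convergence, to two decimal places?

p ≈ ln(e_7/e_6) / ln(e_6/e_5)
  = ln(1.16×10⁻⁴/4.60×10⁻⁴) / ln(4.60×10⁻⁴/1.33×10⁻³)
  = ln(0.252174) / ln(0.345865)
  = -1.37764 / -1.06171 ≈ 1.29757

1.30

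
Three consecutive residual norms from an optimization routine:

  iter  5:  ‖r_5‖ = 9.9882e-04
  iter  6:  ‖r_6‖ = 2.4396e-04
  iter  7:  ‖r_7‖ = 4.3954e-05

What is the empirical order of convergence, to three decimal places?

1.216

p ≈ ln(‖r_7‖/‖r_6‖) / ln(‖r_6‖/‖r_5‖)
  = ln(4.3954e-05/2.4396e-04) / ln(2.4396e-04/9.9882e-04)
  = ln(0.180169) / ln(0.244248)
  = -1.713860 / -1.409571 ≈ 1.215873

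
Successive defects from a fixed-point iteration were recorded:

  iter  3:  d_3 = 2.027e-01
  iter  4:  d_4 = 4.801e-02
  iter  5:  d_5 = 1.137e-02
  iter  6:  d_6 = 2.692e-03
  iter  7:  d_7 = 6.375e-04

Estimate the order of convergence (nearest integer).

1

Consecutive ratios: d_7/d_6 = 6.375e-04/2.692e-03 = 0.236813, d_6/d_5 = 2.692e-03/1.137e-02 = 0.236763.
p ≈ ln(0.236813)/ln(0.236763) = -1.4405/-1.4407 ≈ 1.00.
So the convergence is linear (order 1).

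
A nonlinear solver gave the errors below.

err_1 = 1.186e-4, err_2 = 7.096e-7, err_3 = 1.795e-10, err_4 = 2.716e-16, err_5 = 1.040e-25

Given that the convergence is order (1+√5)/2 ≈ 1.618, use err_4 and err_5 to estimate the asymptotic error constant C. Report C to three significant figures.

1.60

C ≈ err_5 / err_4^1.618
  = 1.040e-25 / (2.716e-16)^1.618
  = 1.040e-25 / 6.51776e-26 ≈ 1.5956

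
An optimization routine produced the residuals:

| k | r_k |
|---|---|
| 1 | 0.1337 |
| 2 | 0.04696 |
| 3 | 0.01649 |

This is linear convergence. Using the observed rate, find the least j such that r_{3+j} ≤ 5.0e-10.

17

Rate ρ ≈ r_3/r_2 = 0.01649/0.04696 = 0.3511.
After j more steps, r_{3+j} ≈ 0.01649·ρ^j; need ρ^j ≤ 5.0e-10/0.01649 = 3.03214e-08.
j ≥ ln(3.03214e-08)/ln(0.3511) = -17.3114/-1.04668 = 16.539.
So 17 more iterations are needed.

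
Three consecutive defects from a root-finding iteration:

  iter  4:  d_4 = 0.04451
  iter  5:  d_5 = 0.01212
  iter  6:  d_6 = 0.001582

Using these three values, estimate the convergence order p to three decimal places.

1.565

p ≈ ln(d_6/d_5) / ln(d_5/d_4)
  = ln(0.001582/0.01212) / ln(0.01212/0.04451)
  = ln(0.130528) / ln(0.272298)
  = -2.036168 / -1.300858 ≈ 1.565250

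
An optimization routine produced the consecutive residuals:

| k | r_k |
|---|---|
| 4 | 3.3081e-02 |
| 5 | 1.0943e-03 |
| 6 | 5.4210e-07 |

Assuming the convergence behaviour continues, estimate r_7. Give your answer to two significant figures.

2.3e-14

First estimate the order: p ≈ ln(r_6/r_5) / ln(r_5/r_4) = ln(5.4210e-07/1.0943e-03)/ln(1.0943e-03/3.3081e-02) = ln(0.000495385)/ln(0.0330794) ≈ 2.2325.
Then r_7 ≈ r_6·(r_6/r_5)^p = 5.4210e-07·(0.000495385)^2.2325 = 5.4210e-07·4.18273e-08 ≈ 2.267e-14.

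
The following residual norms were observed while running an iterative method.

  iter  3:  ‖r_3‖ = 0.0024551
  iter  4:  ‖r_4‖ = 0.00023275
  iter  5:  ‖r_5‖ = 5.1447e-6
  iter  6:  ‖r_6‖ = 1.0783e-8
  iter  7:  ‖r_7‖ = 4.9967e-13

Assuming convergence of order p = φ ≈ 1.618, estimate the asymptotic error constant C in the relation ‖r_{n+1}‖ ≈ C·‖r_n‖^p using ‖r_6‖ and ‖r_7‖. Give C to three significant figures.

C ≈ ‖r_7‖ / ‖r_6‖^1.618
  = 4.9967e-13 / (1.0783e-8)^1.618
  = 4.9967e-13 / 1.28521e-13 ≈ 3.8879

3.89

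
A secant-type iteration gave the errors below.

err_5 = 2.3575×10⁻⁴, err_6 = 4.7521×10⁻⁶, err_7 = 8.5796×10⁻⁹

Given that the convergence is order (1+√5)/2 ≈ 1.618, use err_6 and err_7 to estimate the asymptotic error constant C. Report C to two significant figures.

3.5

C ≈ err_7 / err_6^1.618
  = 8.5796×10⁻⁹ / (4.7521×10⁻⁶)^1.618
  = 8.5796×10⁻⁹ / 2.43894e-09 ≈ 3.5178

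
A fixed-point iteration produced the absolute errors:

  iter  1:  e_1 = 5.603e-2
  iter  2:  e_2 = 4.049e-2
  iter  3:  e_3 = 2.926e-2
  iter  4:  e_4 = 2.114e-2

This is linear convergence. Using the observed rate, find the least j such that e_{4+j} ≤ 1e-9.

Rate ρ ≈ e_4/e_3 = 2.114e-2/2.926e-2 = 0.7225.
After j more steps, e_{4+j} ≈ 2.114e-2·ρ^j; need ρ^j ≤ 1e-9/2.114e-2 = 4.73037e-08.
j ≥ ln(4.73037e-08)/ln(0.7225) = -16.8667/-0.32504 = 51.891.
So 52 more iterations are needed.

52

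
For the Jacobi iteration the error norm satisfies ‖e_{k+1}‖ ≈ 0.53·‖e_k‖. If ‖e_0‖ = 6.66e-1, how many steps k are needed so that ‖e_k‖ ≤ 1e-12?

43

After k steps, ‖e_k‖ ≈ 6.66e-1·0.53^k.
Need 0.53^k ≤ 1e-12/6.66e-1 = 1.5015e-12.
k ≥ ln(1.5015e-12)/ln(0.53) = -27.2246/-0.63488 = 42.881.
Smallest integer k = 43.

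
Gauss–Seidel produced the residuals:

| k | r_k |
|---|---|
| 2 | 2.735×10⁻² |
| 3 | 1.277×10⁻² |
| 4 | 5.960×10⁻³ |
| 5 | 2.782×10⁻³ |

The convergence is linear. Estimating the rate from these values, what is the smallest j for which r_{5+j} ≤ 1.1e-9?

20

Rate ρ ≈ r_5/r_4 = 2.782×10⁻³/5.960×10⁻³ = 0.4668.
After j more steps, r_{5+j} ≈ 2.782×10⁻³·ρ^j; need ρ^j ≤ 1.1e-9/2.782×10⁻³ = 3.95399e-07.
j ≥ ln(3.95399e-07)/ln(0.4668) = -14.7434/-0.76185 = 19.352.
So 20 more iterations are needed.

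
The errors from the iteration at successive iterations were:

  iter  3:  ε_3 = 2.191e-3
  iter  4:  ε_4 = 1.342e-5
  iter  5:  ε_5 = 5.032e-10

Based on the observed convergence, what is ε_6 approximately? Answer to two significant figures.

First estimate the order: p ≈ ln(ε_5/ε_4) / ln(ε_4/ε_3) = ln(5.032e-10/1.342e-5)/ln(1.342e-5/2.191e-3) = ln(3.74963e-05)/ln(0.00612506) ≈ 2.0001.
Then ε_6 ≈ ε_5·(ε_5/ε_4)^p = 5.032e-10·(3.74963e-05)^2.0001 = 5.032e-10·1.40454e-09 ≈ 7.068e-19.

7.1e-19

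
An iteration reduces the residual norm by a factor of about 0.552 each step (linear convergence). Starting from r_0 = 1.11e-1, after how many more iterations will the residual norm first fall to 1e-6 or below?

After k steps, r_k ≈ 1.11e-1·0.552^k.
Need 0.552^k ≤ 1e-6/1.11e-1 = 9.00901e-06.
k ≥ ln(9.00901e-06)/ln(0.552) = -11.6173/-0.59421 = 19.551.
Smallest integer k = 20.

20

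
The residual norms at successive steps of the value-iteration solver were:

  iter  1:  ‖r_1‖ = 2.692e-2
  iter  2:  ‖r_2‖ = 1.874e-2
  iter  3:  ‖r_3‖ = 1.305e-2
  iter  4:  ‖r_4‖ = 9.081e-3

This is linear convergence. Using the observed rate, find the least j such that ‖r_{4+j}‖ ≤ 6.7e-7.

Rate ρ ≈ ‖r_4‖/‖r_3‖ = 9.081e-3/1.305e-2 = 0.6959.
After j more steps, ‖r_{4+j}‖ ≈ 9.081e-3·ρ^j; need ρ^j ≤ 6.7e-7/9.081e-3 = 7.37804e-05.
j ≥ ln(7.37804e-05)/ln(0.6959) = -9.5144/-0.36255 = 26.243.
So 27 more iterations are needed.

27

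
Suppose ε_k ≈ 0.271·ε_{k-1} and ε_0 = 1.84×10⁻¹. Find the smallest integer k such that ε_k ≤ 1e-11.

After k steps, ε_k ≈ 1.84×10⁻¹·0.271^k.
Need 0.271^k ≤ 1e-11/1.84×10⁻¹ = 5.43478e-11.
k ≥ ln(5.43478e-11)/ln(0.271) = -23.6356/-1.30564 = 18.103.
Smallest integer k = 19.

19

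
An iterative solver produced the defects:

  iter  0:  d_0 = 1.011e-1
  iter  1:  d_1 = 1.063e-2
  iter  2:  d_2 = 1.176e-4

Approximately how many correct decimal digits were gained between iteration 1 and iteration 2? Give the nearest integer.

Digits gained ≈ log₁₀(d_1/d_2) = log₁₀(1.063e-2/1.176e-4) = log₁₀(90.3912) ≈ 1.956.

2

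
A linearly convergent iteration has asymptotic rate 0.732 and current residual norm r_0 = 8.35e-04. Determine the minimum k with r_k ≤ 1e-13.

After k steps, r_k ≈ 8.35e-04·0.732^k.
Need 0.732^k ≤ 1e-13/8.35e-04 = 1.1976e-10.
k ≥ ln(1.1976e-10)/ln(0.732) = -22.8455/-0.31197 = 73.230.
Smallest integer k = 74.

74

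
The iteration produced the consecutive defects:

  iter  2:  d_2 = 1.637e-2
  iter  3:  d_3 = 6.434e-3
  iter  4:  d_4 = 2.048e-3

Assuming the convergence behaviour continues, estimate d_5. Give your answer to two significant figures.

5.0e-4

First estimate the order: p ≈ ln(d_4/d_3) / ln(d_3/d_2) = ln(2.048e-3/6.434e-3)/ln(6.434e-3/1.637e-2) = ln(0.318309)/ln(0.393036) ≈ 1.2258.
Then d_5 ≈ d_4·(d_4/d_3)^p = 2.048e-3·(0.318309)^1.2258 = 2.048e-3·0.245806 ≈ 0.0005034.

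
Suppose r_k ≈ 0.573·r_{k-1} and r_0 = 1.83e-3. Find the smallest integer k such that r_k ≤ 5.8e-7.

15

After k steps, r_k ≈ 1.83e-3·0.573^k.
Need 0.573^k ≤ 5.8e-7/1.83e-3 = 0.00031694.
k ≥ ln(0.00031694)/ln(0.573) = -8.0568/-0.55687 = 14.468.
Smallest integer k = 15.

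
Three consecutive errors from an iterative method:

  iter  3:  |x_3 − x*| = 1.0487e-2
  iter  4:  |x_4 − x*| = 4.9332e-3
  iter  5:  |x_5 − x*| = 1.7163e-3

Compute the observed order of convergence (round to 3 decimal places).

1.400

p ≈ ln(|x_5 − x*|/|x_4 − x*|) / ln(|x_4 − x*|/|x_3 − x*|)
  = ln(1.7163e-3/4.9332e-3) / ln(4.9332e-3/1.0487e-2)
  = ln(0.347908) / ln(0.470411)
  = -1.055817 / -0.754148 ≈ 1.400013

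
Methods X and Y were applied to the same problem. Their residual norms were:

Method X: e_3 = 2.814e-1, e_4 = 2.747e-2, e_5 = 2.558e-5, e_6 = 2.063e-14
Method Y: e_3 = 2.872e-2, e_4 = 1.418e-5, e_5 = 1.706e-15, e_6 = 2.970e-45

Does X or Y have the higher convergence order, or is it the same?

same

Method X: p ≈ ln(2.063e-14/2.558e-5)/ln(2.558e-5/2.747e-2) ≈ 3.00.
Method Y: p ≈ ln(2.970e-45/1.706e-15)/ln(1.706e-15/1.418e-5) ≈ 3.00.
Both orders ≈ 3.0 — effectively the same.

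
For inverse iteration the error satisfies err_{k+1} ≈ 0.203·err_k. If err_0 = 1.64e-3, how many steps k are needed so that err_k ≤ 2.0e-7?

6

After k steps, err_k ≈ 1.64e-3·0.203^k.
Need 0.203^k ≤ 2.0e-7/1.64e-3 = 0.000121951.
k ≥ ln(0.000121951)/ln(0.203) = -9.0119/-1.59455 = 5.652.
Smallest integer k = 6.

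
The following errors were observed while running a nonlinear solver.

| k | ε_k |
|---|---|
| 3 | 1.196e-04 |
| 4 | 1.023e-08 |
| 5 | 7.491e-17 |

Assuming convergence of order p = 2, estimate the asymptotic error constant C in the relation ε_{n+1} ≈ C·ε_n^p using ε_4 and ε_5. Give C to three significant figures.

0.716

C ≈ ε_5 / ε_4^2
  = 7.491e-17 / (1.023e-08)^2
  = 7.491e-17 / 1.04653e-16 ≈ 0.71579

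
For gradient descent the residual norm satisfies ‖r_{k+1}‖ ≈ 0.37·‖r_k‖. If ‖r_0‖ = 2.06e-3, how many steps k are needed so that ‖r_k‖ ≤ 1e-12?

22

After k steps, ‖r_k‖ ≈ 2.06e-3·0.37^k.
Need 0.37^k ≤ 1e-12/2.06e-3 = 4.85437e-10.
k ≥ ln(4.85437e-10)/ln(0.37) = -21.4460/-0.99425 = 21.570.
Smallest integer k = 22.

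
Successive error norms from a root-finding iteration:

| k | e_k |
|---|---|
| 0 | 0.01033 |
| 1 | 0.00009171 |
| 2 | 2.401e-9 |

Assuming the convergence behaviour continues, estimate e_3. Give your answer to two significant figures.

1.4e-19

First estimate the order: p ≈ ln(e_2/e_1) / ln(e_1/e_0) = ln(2.401e-9/0.00009171)/ln(0.00009171/0.01033) = ln(2.61804e-05)/ln(0.00887803) ≈ 2.2333.
Then e_3 ≈ e_2·(e_2/e_1)^p = 2.401e-9·(2.61804e-05)^2.2333 = 2.401e-9·5.84745e-11 ≈ 1.404e-19.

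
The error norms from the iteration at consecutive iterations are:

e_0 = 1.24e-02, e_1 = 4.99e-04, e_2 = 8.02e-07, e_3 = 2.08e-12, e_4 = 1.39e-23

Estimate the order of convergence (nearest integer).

Consecutive ratios: e_4/e_3 = 1.39e-23/2.08e-12 = 6.68269e-12, e_3/e_2 = 2.08e-12/8.02e-07 = 2.59352e-06.
p ≈ ln(6.68269e-12)/ln(2.59352e-06) = -25.7315/-12.8625 ≈ 2.00.
So the convergence is quadratic (order 2).

2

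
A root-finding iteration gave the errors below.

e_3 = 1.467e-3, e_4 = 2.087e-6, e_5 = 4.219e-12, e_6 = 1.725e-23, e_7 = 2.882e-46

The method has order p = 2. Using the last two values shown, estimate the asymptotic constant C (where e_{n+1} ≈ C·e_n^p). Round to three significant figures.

C ≈ e_7 / e_6^2
  = 2.882e-46 / (1.725e-23)^2
  = 2.882e-46 / 2.97562e-46 ≈ 0.96854

0.969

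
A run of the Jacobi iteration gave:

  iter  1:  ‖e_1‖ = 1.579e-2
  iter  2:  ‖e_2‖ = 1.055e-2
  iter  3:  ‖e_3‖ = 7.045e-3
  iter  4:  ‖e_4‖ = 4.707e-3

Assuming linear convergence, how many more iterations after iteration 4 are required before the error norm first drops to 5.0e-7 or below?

Rate ρ ≈ ‖e_4‖/‖e_3‖ = 4.707e-3/7.045e-3 = 0.6681.
After j more steps, ‖e_{4+j}‖ ≈ 4.707e-3·ρ^j; need ρ^j ≤ 5.0e-7/4.707e-3 = 0.000106225.
j ≥ ln(0.000106225)/ln(0.6681) = -9.1500/-0.40332 = 22.687.
So 23 more iterations are needed.

23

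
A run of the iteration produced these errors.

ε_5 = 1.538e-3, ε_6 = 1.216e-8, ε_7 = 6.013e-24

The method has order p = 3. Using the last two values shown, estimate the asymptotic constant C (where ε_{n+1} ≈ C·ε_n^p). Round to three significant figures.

C ≈ ε_7 / ε_6^3
  = 6.013e-24 / (1.216e-8)^3
  = 6.013e-24 / 1.79805e-24 ≈ 3.3442

3.34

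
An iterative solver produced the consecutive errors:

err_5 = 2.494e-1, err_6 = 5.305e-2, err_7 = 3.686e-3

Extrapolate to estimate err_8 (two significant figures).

3.7e-5

First estimate the order: p ≈ ln(err_7/err_6) / ln(err_6/err_5) = ln(3.686e-3/5.305e-2)/ln(5.305e-2/2.494e-1) = ln(0.0694816)/ln(0.212711) ≈ 1.7229.
Then err_8 ≈ err_7·(err_7/err_6)^p = 3.686e-3·(0.0694816)^1.7229 = 3.686e-3·0.0101078 ≈ 3.726e-05.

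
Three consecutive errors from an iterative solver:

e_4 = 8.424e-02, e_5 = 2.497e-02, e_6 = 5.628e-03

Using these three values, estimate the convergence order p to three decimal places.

p ≈ ln(e_6/e_5) / ln(e_5/e_4)
  = ln(5.628e-03/2.497e-02) / ln(2.497e-02/8.424e-02)
  = ln(0.22539) / ln(0.296415)
  = -1.489923 / -1.215995 ≈ 1.225271

1.225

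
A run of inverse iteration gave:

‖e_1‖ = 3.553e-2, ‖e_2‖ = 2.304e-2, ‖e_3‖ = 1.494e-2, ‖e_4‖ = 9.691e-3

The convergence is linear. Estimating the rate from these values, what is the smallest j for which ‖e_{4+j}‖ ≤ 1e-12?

54

Rate ρ ≈ ‖e_4‖/‖e_3‖ = 9.691e-3/1.494e-2 = 0.6487.
After j more steps, ‖e_{4+j}‖ ≈ 9.691e-3·ρ^j; need ρ^j ≤ 1e-12/9.691e-3 = 1.03189e-10.
j ≥ ln(1.03189e-10)/ln(0.6487) = -22.9945/-0.43278 = 53.132.
So 54 more iterations are needed.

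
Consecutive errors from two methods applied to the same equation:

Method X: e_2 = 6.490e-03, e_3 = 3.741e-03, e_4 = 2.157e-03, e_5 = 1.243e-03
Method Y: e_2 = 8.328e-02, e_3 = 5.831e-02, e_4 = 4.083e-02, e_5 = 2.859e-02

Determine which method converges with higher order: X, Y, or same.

same

Method X: p ≈ ln(1.243e-03/2.157e-03)/ln(2.157e-03/3.741e-03) ≈ 1.00.
Method Y: p ≈ ln(2.859e-02/4.083e-02)/ln(4.083e-02/5.831e-02) ≈ 1.00.
Both orders ≈ 1.0 — effectively the same.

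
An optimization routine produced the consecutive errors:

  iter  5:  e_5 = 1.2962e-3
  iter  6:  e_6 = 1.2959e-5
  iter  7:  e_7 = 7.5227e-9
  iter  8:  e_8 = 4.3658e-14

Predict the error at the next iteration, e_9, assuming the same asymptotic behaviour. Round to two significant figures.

First estimate the order: p ≈ ln(e_8/e_7) / ln(e_7/e_6) = ln(4.3658e-14/7.5227e-9)/ln(7.5227e-9/1.2959e-5) = ln(5.8035e-06)/ln(0.0005805) ≈ 1.6180.
Then e_9 ≈ e_8·(e_8/e_7)^p = 4.3658e-14·(5.8035e-06)^1.6180 = 4.3658e-14·3.37016e-09 ≈ 1.471e-22.

1.5e-22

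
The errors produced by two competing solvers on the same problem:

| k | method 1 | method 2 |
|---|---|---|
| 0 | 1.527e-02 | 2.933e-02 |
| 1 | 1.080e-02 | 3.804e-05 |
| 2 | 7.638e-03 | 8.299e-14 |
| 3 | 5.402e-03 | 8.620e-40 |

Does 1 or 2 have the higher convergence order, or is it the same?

Method 1: p ≈ ln(5.402e-03/7.638e-03)/ln(7.638e-03/1.080e-02) ≈ 1.00.
Method 2: p ≈ ln(8.620e-40/8.299e-14)/ln(8.299e-14/3.804e-05) ≈ 3.00.
Method 2 has the higher order (≈3.0 vs ≈1.0).

2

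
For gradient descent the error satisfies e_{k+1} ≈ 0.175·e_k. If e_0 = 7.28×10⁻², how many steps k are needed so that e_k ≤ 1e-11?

After k steps, e_k ≈ 7.28×10⁻²·0.175^k.
Need 0.175^k ≤ 1e-11/7.28×10⁻² = 1.37363e-10.
k ≥ ln(1.37363e-10)/ln(0.175) = -22.7084/-1.74297 = 13.029.
Smallest integer k = 14.

14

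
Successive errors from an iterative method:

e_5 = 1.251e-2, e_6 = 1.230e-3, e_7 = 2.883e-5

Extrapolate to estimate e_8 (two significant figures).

First estimate the order: p ≈ ln(e_7/e_6) / ln(e_6/e_5) = ln(2.883e-5/1.230e-3)/ln(1.230e-3/1.251e-2) = ln(0.023439)/ln(0.0983213) ≈ 1.6182.
Then e_8 ≈ e_7·(e_7/e_6)^p = 2.883e-5·(0.023439)^1.6182 = 2.883e-5·0.00230269 ≈ 6.639e-08.

6.6e-8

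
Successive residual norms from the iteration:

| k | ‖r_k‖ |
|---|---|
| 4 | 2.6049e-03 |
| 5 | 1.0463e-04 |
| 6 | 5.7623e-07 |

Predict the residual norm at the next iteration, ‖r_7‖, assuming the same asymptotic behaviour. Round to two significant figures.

First estimate the order: p ≈ ln(‖r_6‖/‖r_5‖) / ln(‖r_5‖/‖r_4‖) = ln(5.7623e-07/1.0463e-04)/ln(1.0463e-04/2.6049e-03) = ln(0.00550731)/ln(0.0401666) ≈ 1.6181.
Then ‖r_7‖ ≈ ‖r_6‖·(‖r_6‖/‖r_5‖)^p = 5.7623e-07·(0.00550731)^1.6181 = 5.7623e-07·0.000221113 ≈ 1.274e-10.

1.3e-10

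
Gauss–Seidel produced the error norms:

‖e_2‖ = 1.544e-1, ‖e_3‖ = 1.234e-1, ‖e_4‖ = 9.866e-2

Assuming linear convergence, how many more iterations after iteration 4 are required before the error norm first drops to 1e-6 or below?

52

Rate ρ ≈ ‖e_4‖/‖e_3‖ = 9.866e-2/1.234e-1 = 0.7995.
After j more steps, ‖e_{4+j}‖ ≈ 9.866e-2·ρ^j; need ρ^j ≤ 1e-6/9.866e-2 = 1.01358e-05.
j ≥ ln(1.01358e-05)/ln(0.7995) = -11.4994/-0.22377 = 51.389.
So 52 more iterations are needed.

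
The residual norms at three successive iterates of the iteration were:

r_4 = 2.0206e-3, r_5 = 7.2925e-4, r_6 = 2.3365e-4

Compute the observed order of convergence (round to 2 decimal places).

1.12

p ≈ ln(r_6/r_5) / ln(r_5/r_4)
  = ln(2.3365e-4/7.2925e-4) / ln(7.2925e-4/2.0206e-3)
  = ln(0.320398) / ln(0.360908)
  = -1.13819 / -1.01913 ≈ 1.11683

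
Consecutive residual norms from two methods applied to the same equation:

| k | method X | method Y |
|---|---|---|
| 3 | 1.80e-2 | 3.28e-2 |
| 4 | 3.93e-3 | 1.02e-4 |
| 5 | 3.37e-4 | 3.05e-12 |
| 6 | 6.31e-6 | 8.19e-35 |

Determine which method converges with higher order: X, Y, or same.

Y

Method X: p ≈ ln(6.31e-6/3.37e-4)/ln(3.37e-4/3.93e-3) ≈ 1.62.
Method Y: p ≈ ln(8.19e-35/3.05e-12)/ln(3.05e-12/1.02e-4) ≈ 3.00.
Method Y has the higher order (≈3.0 vs ≈1.6).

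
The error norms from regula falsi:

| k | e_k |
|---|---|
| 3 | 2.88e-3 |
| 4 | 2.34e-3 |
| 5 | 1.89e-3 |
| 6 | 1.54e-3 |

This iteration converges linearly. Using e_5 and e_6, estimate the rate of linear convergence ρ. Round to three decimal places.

0.815

ρ ≈ e_6/e_5 = 1.54e-3/1.89e-3 = 0.81481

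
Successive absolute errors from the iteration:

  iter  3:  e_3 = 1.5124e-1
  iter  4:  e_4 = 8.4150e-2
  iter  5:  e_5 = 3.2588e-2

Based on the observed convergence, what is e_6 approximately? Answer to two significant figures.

First estimate the order: p ≈ ln(e_5/e_4) / ln(e_4/e_3) = ln(3.2588e-2/8.4150e-2)/ln(8.4150e-2/1.5124e-1) = ln(0.387261)/ln(0.5564) ≈ 1.6181.
Then e_6 ≈ e_5·(e_5/e_4)^p = 3.2588e-2·(0.387261)^1.6181 = 3.2588e-2·0.215451 ≈ 0.007021.

7.0e-3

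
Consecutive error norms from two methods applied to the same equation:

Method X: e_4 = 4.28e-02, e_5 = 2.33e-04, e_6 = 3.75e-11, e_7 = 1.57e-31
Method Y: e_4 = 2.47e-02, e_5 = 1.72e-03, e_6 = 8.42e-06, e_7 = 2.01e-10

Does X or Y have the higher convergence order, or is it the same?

X

Method X: p ≈ ln(1.57e-31/3.75e-11)/ln(3.75e-11/2.33e-04) ≈ 3.00.
Method Y: p ≈ ln(2.01e-10/8.42e-06)/ln(8.42e-06/1.72e-03) ≈ 2.00.
Method X has the higher order (≈3.0 vs ≈2.0).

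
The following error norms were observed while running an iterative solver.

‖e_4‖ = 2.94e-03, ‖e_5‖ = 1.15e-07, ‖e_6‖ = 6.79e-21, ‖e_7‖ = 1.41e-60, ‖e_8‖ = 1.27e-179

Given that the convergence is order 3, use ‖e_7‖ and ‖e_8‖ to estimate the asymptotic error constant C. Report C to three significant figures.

4.53

C ≈ ‖e_8‖ / ‖e_7‖^3
  = 1.27e-179 / (1.41e-60)^3
  = 1.27e-179 / 2.80322e-180 ≈ 4.5305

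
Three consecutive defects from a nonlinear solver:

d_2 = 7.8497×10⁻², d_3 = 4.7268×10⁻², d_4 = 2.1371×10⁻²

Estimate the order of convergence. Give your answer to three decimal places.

1.565

p ≈ ln(d_4/d_3) / ln(d_3/d_2)
  = ln(2.1371×10⁻²/4.7268×10⁻²) / ln(4.7268×10⁻²/7.8497×10⁻²)
  = ln(0.452124) / ln(0.602163)
  = -0.793799 / -0.507227 ≈ 1.564978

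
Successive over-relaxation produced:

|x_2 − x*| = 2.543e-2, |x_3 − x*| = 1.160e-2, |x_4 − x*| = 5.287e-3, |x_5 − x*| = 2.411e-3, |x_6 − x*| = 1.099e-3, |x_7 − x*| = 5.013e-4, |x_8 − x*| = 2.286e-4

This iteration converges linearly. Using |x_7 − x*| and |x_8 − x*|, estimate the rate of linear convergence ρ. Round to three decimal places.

ρ ≈ |x_8 − x*|/|x_7 − x*| = 2.286e-4/5.013e-4 = 0.45601

0.456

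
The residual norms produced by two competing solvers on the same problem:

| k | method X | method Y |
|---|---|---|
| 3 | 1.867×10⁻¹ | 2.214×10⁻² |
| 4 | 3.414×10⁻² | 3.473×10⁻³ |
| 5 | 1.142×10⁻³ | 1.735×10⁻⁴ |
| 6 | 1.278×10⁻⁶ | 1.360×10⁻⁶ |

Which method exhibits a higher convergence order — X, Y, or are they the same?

X

Method X: p ≈ ln(1.278×10⁻⁶/1.142×10⁻³)/ln(1.142×10⁻³/3.414×10⁻²) ≈ 2.00.
Method Y: p ≈ ln(1.360×10⁻⁶/1.735×10⁻⁴)/ln(1.735×10⁻⁴/3.473×10⁻³) ≈ 1.62.
Method X has the higher order (≈2.0 vs ≈1.6).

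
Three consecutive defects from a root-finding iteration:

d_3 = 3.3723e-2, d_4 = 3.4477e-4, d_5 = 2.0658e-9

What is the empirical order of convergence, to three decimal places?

2.624

p ≈ ln(d_5/d_4) / ln(d_4/d_3)
  = ln(2.0658e-9/3.4477e-4) / ln(3.4477e-4/3.3723e-2)
  = ln(5.99182e-06) / ln(0.0102236)
  = -12.025115 / -4.583057 ≈ 2.623820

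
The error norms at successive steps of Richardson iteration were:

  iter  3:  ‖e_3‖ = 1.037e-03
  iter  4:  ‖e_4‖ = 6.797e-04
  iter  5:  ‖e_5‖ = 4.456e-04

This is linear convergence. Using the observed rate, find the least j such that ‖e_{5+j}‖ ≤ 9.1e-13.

48

Rate ρ ≈ ‖e_5‖/‖e_4‖ = 4.456e-04/6.797e-04 = 0.6556.
After j more steps, ‖e_{5+j}‖ ≈ 4.456e-04·ρ^j; need ρ^j ≤ 9.1e-13/4.456e-04 = 2.04219e-09.
j ≥ ln(2.04219e-09)/ln(0.6556) = -20.0092/-0.42220 = 47.393.
So 48 more iterations are needed.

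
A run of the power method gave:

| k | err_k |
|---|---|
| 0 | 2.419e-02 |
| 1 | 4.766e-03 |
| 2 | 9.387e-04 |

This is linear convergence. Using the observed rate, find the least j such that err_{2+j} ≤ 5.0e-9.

Rate ρ ≈ err_2/err_1 = 9.387e-04/4.766e-03 = 0.1970.
After j more steps, err_{2+j} ≈ 9.387e-04·ρ^j; need ρ^j ≤ 5.0e-9/9.387e-04 = 5.32652e-06.
j ≥ ln(5.32652e-06)/ln(0.1970) = -12.1428/-1.62455 = 7.475.
So 8 more iterations are needed.

8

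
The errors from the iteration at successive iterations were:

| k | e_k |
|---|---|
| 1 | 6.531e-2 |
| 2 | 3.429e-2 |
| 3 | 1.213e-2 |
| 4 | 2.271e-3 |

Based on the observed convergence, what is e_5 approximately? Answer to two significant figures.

1.5e-4

First estimate the order: p ≈ ln(e_4/e_3) / ln(e_3/e_2) = ln(2.271e-3/1.213e-2)/ln(1.213e-2/3.429e-2) = ln(0.187222)/ln(0.353747) ≈ 1.6123.
Then e_5 ≈ e_4·(e_4/e_3)^p = 2.271e-3·(0.187222)^1.6123 = 2.271e-3·0.0671152 ≈ 0.0001524.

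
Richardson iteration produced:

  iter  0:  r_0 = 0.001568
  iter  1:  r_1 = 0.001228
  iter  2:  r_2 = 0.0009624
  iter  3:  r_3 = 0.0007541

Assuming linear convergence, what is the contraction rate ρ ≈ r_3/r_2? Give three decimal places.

0.784

ρ ≈ r_3/r_2 = 0.0007541/0.0009624 = 0.78356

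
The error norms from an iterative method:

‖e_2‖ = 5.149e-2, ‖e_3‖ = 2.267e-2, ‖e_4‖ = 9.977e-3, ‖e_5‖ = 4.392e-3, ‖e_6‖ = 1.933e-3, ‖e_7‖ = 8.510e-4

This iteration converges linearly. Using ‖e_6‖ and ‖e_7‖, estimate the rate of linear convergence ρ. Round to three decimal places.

0.440

ρ ≈ ‖e_7‖/‖e_6‖ = 8.510e-4/1.933e-3 = 0.44025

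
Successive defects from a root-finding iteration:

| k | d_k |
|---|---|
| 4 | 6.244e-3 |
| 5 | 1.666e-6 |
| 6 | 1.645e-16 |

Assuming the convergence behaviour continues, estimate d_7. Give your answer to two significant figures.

1.6e-44

First estimate the order: p ≈ ln(d_6/d_5) / ln(d_5/d_4) = ln(1.645e-16/1.666e-6)/ln(1.666e-6/6.244e-3) = ln(9.87395e-11)/ln(0.000266816) ≈ 2.7997.
Then d_7 ≈ d_6·(d_6/d_5)^p = 1.645e-16·(9.87395e-11)^2.7997 = 1.645e-16·9.71799e-29 ≈ 1.599e-44.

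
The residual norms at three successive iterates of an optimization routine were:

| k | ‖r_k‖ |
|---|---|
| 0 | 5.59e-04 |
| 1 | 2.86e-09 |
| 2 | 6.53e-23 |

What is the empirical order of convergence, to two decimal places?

p ≈ ln(‖r_2‖/‖r_1‖) / ln(‖r_1‖/‖r_0‖)
  = ln(6.53e-23/2.86e-09) / ln(2.86e-09/5.59e-04)
  = ln(2.28322e-14) / ln(5.11628e-06)
  = -31.41060 / -12.18308 ≈ 2.57822

2.58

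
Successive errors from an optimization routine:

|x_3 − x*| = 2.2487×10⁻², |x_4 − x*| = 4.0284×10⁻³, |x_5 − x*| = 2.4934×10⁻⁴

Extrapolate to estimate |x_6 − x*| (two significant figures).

First estimate the order: p ≈ ln(|x_5 − x*|/|x_4 − x*|) / ln(|x_4 − x*|/|x_3 − x*|) = ln(2.4934×10⁻⁴/4.0284×10⁻³)/ln(4.0284×10⁻³/2.2487×10⁻²) = ln(0.0618955)/ln(0.179144) ≈ 1.6180.
Then |x_6 − x*| ≈ |x_5 − x*|·(|x_5 − x*|/|x_4 − x*|)^p = 2.4934×10⁻⁴·(0.0618955)^1.6180 = 2.4934×10⁻⁴·0.0110893 ≈ 2.765e-06.

2.8e-6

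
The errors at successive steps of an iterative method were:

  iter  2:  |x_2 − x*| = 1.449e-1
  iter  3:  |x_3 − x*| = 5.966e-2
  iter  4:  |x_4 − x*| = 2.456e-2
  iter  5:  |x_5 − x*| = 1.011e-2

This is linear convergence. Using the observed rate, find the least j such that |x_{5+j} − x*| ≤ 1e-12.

26

Rate ρ ≈ |x_5 − x*|/|x_4 − x*| = 1.011e-2/2.456e-2 = 0.4116.
After j more steps, |x_{5+j} − x*| ≈ 1.011e-2·ρ^j; need ρ^j ≤ 1e-12/1.011e-2 = 9.8912e-11.
j ≥ ln(9.8912e-11)/ln(0.4116) = -23.0368/-0.88770 = 25.951.
So 26 more iterations are needed.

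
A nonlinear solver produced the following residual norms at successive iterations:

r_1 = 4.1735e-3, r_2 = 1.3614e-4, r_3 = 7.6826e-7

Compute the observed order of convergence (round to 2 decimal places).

p ≈ ln(r_3/r_2) / ln(r_2/r_1)
  = ln(7.6826e-7/1.3614e-4) / ln(1.3614e-4/4.1735e-3)
  = ln(0.00564316) / ln(0.0326201)
  = -5.17731 / -3.42283 ≈ 1.51258

1.51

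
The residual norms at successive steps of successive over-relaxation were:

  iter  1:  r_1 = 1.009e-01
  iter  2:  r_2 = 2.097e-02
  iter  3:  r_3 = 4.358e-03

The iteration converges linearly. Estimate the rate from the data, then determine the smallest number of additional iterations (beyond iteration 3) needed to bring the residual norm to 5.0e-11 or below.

Rate ρ ≈ r_3/r_2 = 4.358e-03/2.097e-02 = 0.2078.
After j more steps, r_{3+j} ≈ 4.358e-03·ρ^j; need ρ^j ≤ 5.0e-11/4.358e-03 = 1.14732e-08.
j ≥ ln(1.14732e-08)/ln(0.2078) = -18.2833/-1.57118 = 11.637.
So 12 more iterations are needed.

12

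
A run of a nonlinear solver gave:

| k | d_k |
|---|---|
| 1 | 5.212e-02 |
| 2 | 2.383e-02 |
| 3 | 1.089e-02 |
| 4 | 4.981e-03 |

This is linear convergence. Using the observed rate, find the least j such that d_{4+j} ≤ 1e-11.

26

Rate ρ ≈ d_4/d_3 = 4.981e-03/1.089e-02 = 0.4574.
After j more steps, d_{4+j} ≈ 4.981e-03·ρ^j; need ρ^j ≤ 1e-11/4.981e-03 = 2.00763e-09.
j ≥ ln(2.00763e-09)/ln(0.4574) = -20.0263/-0.78220 = 25.603.
So 26 more iterations are needed.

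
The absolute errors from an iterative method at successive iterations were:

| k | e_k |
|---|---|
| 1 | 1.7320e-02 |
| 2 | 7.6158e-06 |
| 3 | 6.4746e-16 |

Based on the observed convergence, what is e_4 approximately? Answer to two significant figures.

First estimate the order: p ≈ ln(e_3/e_2) / ln(e_2/e_1) = ln(6.4746e-16/7.6158e-06)/ln(7.6158e-06/1.7320e-02) = ln(8.50154e-11)/ln(0.000439711) ≈ 3.0000.
Then e_4 ≈ e_3·(e_3/e_2)^p = 6.4746e-16·(8.50154e-11)^3.0000 = 6.4746e-16·6.14459e-31 ≈ 3.978e-46.

4.0e-46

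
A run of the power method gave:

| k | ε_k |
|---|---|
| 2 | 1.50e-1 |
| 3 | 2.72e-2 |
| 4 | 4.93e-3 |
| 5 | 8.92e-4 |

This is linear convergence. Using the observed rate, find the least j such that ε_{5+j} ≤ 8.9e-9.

Rate ρ ≈ ε_5/ε_4 = 8.92e-4/4.93e-3 = 0.1809.
After j more steps, ε_{5+j} ≈ 8.92e-4·ρ^j; need ρ^j ≤ 8.9e-9/8.92e-4 = 9.97758e-06.
j ≥ ln(9.97758e-06)/ln(0.1809) = -11.5152/-1.70981 = 6.735.
So 7 more iterations are needed.

7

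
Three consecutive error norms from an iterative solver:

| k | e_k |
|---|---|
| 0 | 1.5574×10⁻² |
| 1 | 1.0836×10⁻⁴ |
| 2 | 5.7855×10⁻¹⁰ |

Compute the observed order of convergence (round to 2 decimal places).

2.44

p ≈ ln(e_2/e_1) / ln(e_1/e_0)
  = ln(5.7855×10⁻¹⁰/1.0836×10⁻⁴) / ln(1.0836×10⁻⁴/1.5574×10⁻²)
  = ln(5.33915e-06) / ln(0.00695775)
  = -12.14044 / -4.96790 ≈ 2.44378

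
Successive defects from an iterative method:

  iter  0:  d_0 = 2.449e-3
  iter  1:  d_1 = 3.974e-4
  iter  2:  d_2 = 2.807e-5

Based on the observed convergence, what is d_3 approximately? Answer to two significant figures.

5.9e-7

First estimate the order: p ≈ ln(d_2/d_1) / ln(d_1/d_0) = ln(2.807e-5/3.974e-4)/ln(3.974e-4/2.449e-3) = ln(0.0706341)/ln(0.16227) ≈ 1.4574.
Then d_3 ≈ d_2·(d_2/d_1)^p = 2.807e-5·(0.0706341)^1.4574 = 2.807e-5·0.0210162 ≈ 5.899e-07.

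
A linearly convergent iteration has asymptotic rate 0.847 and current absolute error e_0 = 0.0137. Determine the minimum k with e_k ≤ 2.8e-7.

After k steps, e_k ≈ 0.0137·0.847^k.
Need 0.847^k ≤ 2.8e-7/0.0137 = 2.0438e-05.
k ≥ ln(2.0438e-05)/ln(0.847) = -10.7981/-0.16605 = 65.029.
Smallest integer k = 66.

66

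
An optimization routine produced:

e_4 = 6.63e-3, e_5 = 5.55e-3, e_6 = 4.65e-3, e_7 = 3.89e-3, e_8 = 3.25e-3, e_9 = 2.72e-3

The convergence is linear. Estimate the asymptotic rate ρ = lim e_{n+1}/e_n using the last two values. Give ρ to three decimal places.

ρ ≈ e_9/e_8 = 2.72e-3/3.25e-3 = 0.83692

0.837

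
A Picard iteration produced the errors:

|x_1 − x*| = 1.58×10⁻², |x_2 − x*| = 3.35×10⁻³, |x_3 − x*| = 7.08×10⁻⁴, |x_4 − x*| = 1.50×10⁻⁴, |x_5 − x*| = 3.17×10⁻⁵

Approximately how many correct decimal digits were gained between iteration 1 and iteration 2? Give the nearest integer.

1

Digits gained ≈ log₁₀(|x_1 − x*|/|x_2 − x*|) = log₁₀(1.58×10⁻²/3.35×10⁻³) = log₁₀(4.71642) ≈ 0.674.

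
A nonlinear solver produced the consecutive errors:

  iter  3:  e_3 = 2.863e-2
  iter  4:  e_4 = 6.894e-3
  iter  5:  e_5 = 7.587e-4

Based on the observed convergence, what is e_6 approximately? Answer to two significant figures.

2.5e-5

First estimate the order: p ≈ ln(e_5/e_4) / ln(e_4/e_3) = ln(7.587e-4/6.894e-3)/ln(6.894e-3/2.863e-2) = ln(0.110052)/ln(0.240796) ≈ 1.5499.
Then e_6 ≈ e_5·(e_5/e_4)^p = 7.587e-4·(0.110052)^1.5499 = 7.587e-4·0.0327019 ≈ 2.481e-05.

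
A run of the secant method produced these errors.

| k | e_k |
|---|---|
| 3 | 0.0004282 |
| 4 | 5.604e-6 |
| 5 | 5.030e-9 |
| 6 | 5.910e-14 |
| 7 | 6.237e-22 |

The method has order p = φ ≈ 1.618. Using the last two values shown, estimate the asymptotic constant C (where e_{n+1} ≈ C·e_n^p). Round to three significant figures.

C ≈ e_7 / e_6^1.618
  = 6.237e-22 / (5.910e-14)^1.618
  = 6.237e-22 / 3.94847e-22 ≈ 1.5796

1.58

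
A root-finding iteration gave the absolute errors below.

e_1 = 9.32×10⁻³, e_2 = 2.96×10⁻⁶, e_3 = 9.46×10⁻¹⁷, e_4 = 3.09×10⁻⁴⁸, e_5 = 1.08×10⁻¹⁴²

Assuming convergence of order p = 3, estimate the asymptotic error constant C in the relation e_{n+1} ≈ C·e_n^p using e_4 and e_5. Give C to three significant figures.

C ≈ e_5 / e_4^3
  = 1.08×10⁻¹⁴² / (3.09×10⁻⁴⁸)^3
  = 1.08×10⁻¹⁴² / 2.95036e-143 ≈ 3.6606

3.66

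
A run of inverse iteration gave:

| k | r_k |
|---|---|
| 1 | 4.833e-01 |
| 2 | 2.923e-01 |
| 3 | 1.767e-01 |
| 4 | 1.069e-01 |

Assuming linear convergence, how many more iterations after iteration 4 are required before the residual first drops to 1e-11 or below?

Rate ρ ≈ r_4/r_3 = 1.069e-01/1.767e-01 = 0.6050.
After j more steps, r_{4+j} ≈ 1.069e-01·ρ^j; need ρ^j ≤ 1e-11/1.069e-01 = 9.35454e-11.
j ≥ ln(9.35454e-11)/ln(0.6050) = -23.0926/-0.50253 = 45.953.
So 46 more iterations are needed.

46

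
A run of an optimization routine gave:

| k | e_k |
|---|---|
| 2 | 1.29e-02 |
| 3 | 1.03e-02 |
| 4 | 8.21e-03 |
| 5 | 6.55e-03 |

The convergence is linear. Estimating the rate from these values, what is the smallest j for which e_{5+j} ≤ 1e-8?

Rate ρ ≈ e_5/e_4 = 6.55e-03/8.21e-03 = 0.7978.
After j more steps, e_{5+j} ≈ 6.55e-03·ρ^j; need ρ^j ≤ 1e-8/6.55e-03 = 1.52672e-06.
j ≥ ln(1.52672e-06)/ln(0.7978) = -13.3924/-0.22590 = 59.285.
So 60 more iterations are needed.

60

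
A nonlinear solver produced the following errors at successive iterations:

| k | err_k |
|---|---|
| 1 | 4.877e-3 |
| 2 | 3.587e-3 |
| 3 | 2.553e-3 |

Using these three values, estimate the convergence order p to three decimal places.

1.107

p ≈ ln(err_3/err_2) / ln(err_2/err_1)
  = ln(2.553e-3/3.587e-3) / ln(3.587e-3/4.877e-3)
  = ln(0.711737) / ln(0.735493)
  = -0.340047 / -0.307214 ≈ 1.106873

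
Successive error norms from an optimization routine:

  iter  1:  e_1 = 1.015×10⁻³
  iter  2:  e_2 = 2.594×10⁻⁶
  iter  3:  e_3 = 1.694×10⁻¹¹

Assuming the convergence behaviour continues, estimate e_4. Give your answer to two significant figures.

First estimate the order: p ≈ ln(e_3/e_2) / ln(e_2/e_1) = ln(1.694×10⁻¹¹/2.594×10⁻⁶)/ln(2.594×10⁻⁶/1.015×10⁻³) = ln(6.53045e-06)/ln(0.00255567) ≈ 2.0000.
Then e_4 ≈ e_3·(e_3/e_2)^p = 1.694×10⁻¹¹·(6.53045e-06)^2.0000 = 1.694×10⁻¹¹·4.26468e-11 ≈ 7.224e-22.

7.2e-22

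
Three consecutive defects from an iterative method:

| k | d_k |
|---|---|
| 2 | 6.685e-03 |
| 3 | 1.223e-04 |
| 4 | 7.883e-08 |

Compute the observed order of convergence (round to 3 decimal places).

p ≈ ln(d_4/d_3) / ln(d_3/d_2)
  = ln(7.883e-08/1.223e-04) / ln(1.223e-04/6.685e-03)
  = ln(0.000644563) / ln(0.0182947)
  = -7.346938 / -4.001144 ≈ 1.836209

1.836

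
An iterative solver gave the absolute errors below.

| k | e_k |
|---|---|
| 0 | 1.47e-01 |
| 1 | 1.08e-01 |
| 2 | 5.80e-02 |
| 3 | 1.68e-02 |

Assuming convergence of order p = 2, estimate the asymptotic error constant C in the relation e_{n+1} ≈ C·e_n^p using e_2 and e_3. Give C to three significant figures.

C ≈ e_3 / e_2^2
  = 1.68e-02 / (5.80e-02)^2
  = 1.68e-02 / 0.003364 ≈ 4.9941

4.99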